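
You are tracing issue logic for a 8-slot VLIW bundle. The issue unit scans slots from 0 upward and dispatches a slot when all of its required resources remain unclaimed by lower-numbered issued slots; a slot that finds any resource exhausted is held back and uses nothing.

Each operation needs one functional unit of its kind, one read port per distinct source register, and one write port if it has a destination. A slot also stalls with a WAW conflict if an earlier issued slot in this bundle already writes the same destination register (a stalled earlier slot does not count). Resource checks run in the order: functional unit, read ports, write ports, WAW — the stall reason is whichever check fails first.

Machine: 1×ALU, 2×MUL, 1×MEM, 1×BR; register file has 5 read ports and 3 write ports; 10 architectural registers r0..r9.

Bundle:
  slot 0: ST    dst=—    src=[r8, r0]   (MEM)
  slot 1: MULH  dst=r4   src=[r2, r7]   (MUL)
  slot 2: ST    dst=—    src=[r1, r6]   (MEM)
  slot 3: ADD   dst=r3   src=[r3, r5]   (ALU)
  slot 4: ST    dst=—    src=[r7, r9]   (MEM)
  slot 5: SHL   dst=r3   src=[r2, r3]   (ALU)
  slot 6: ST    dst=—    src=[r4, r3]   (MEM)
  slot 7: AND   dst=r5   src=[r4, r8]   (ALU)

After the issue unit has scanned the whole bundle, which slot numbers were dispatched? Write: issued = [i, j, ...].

(0) want 1×MEM +2rd +0wr — yes → AL1|MU2|ME0|BR1|rd3|wr3
(1) want 1×MUL +2rd +1wr — yes → AL1|MU1|ME0|BR1|rd1|wr2
(2) want 1×MEM +2rd +0wr — FU → AL1|MU1|ME0|BR1|rd1|wr2
(3) want 1×ALU +2rd +1wr — RD_PORT → AL1|MU1|ME0|BR1|rd1|wr2
(4) want 1×MEM +2rd +0wr — FU → AL1|MU1|ME0|BR1|rd1|wr2
(5) want 1×ALU +2rd +1wr — RD_PORT → AL1|MU1|ME0|BR1|rd1|wr2
(6) want 1×MEM +2rd +0wr — FU → AL1|MU1|ME0|BR1|rd1|wr2
(7) want 1×ALU +2rd +1wr — RD_PORT → AL1|MU1|ME0|BR1|rd1|wr2

issued = [0, 1]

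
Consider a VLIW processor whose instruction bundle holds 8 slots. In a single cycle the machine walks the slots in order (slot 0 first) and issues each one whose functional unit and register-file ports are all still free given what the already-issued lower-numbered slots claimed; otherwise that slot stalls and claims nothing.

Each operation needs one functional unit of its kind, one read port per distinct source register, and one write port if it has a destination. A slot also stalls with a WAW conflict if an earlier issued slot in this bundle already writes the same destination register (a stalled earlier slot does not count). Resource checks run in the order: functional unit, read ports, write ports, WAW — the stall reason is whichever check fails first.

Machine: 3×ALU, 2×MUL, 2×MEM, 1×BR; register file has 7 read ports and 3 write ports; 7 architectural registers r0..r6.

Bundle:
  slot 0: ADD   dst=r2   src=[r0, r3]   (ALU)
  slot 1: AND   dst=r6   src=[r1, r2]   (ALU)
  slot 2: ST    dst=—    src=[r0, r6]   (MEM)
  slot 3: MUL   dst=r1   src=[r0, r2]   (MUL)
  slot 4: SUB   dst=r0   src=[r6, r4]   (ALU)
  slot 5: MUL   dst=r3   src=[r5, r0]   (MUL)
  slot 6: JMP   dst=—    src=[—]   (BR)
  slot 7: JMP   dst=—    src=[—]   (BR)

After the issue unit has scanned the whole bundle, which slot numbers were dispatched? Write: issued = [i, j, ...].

issued = [0, 1, 2, 6]

slot 0 (ALU): ISSUE — free A2,Mu2,Ld2,B1 rp5 wp2
slot 1 (ALU): ISSUE — free A1,Mu2,Ld2,B1 rp3 wp1
slot 2 (MEM): ISSUE — free A1,Mu2,Ld1,B1 rp1 wp1
slot 3 (MUL): stall RD_PORT — free A1,Mu2,Ld1,B1 rp1 wp1
slot 4 (ALU): stall RD_PORT — free A1,Mu2,Ld1,B1 rp1 wp1
slot 5 (MUL): stall RD_PORT — free A1,Mu2,Ld1,B1 rp1 wp1
slot 6 (BR): ISSUE — free A1,Mu2,Ld1,B0 rp1 wp1
slot 7 (BR): stall FU — free A1,Mu2,Ld1,B0 rp1 wp1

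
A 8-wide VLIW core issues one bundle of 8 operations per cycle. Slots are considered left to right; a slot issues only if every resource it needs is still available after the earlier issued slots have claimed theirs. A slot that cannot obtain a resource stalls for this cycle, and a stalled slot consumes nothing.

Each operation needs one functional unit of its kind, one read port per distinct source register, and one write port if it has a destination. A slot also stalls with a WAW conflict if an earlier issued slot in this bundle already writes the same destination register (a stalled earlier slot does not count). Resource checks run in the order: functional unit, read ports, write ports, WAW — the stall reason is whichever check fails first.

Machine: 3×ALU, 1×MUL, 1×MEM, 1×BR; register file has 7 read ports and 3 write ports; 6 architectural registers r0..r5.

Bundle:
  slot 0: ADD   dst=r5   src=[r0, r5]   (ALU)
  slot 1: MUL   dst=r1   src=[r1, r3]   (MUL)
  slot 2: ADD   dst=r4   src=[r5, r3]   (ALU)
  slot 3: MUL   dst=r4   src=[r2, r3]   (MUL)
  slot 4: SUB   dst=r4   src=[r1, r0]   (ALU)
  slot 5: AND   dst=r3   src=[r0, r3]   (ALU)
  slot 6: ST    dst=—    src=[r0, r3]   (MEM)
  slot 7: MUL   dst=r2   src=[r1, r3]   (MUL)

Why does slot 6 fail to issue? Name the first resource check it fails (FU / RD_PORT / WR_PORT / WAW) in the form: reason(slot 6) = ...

[0] ALU needs rd=2 wr=1: ok; after: ALU=2 MUL=1 MEM=1 BR=1, R=5, W=2
[1] MUL needs rd=2 wr=1: ok; after: ALU=2 MUL=0 MEM=1 BR=1, R=3, W=1
[2] ALU needs rd=2 wr=1: ok; after: ALU=1 MUL=0 MEM=1 BR=1, R=1, W=0
[3] MUL needs rd=2 wr=1: FU; after: ALU=1 MUL=0 MEM=1 BR=1, R=1, W=0
[4] ALU needs rd=2 wr=1: RD_PORT; after: ALU=1 MUL=0 MEM=1 BR=1, R=1, W=0
[5] ALU needs rd=2 wr=1: RD_PORT; after: ALU=1 MUL=0 MEM=1 BR=1, R=1, W=0
[6] MEM needs rd=2 wr=0: RD_PORT; after: ALU=1 MUL=0 MEM=1 BR=1, R=1, W=0
[7] MUL needs rd=2 wr=1: FU; after: ALU=1 MUL=0 MEM=1 BR=1, R=1, W=0

reason(slot 6) = RD_PORT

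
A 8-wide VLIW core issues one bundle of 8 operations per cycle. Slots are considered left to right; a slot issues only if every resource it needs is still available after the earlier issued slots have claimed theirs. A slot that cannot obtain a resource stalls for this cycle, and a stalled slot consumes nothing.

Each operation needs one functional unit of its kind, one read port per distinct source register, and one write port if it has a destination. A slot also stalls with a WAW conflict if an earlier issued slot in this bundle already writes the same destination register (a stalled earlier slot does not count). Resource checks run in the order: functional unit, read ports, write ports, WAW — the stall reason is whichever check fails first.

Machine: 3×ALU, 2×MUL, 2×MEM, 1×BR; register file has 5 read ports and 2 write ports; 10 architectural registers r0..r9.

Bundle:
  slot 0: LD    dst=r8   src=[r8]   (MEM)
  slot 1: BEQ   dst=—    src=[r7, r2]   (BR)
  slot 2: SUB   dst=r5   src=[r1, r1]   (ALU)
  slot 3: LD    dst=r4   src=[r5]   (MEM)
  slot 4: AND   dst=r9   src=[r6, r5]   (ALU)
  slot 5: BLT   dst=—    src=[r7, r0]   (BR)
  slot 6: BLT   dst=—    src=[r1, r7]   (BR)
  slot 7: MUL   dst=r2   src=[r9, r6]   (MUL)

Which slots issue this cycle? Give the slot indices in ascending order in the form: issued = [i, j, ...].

issued = [0, 1, 2]

#0 MEM src=r8 dispatched  <A:3 Mu:2 Ld:1 B:1 rd:4 wr:1>
#1 BR src=r7,r2 dispatched  <A:3 Mu:2 Ld:1 B:0 rd:2 wr:1>
#2 ALU src=r1,r1 dispatched  <A:2 Mu:2 Ld:1 B:0 rd:1 wr:0>
#3 MEM src=r5 held:WR_PORT  <A:2 Mu:2 Ld:1 B:0 rd:1 wr:0>
#4 ALU src=r6,r5 held:RD_PORT  <A:2 Mu:2 Ld:1 B:0 rd:1 wr:0>
#5 BR src=r7,r0 held:FU  <A:2 Mu:2 Ld:1 B:0 rd:1 wr:0>
#6 BR src=r1,r7 held:FU  <A:2 Mu:2 Ld:1 B:0 rd:1 wr:0>
#7 MUL src=r9,r6 held:RD_PORT  <A:2 Mu:2 Ld:1 B:0 rd:1 wr:0>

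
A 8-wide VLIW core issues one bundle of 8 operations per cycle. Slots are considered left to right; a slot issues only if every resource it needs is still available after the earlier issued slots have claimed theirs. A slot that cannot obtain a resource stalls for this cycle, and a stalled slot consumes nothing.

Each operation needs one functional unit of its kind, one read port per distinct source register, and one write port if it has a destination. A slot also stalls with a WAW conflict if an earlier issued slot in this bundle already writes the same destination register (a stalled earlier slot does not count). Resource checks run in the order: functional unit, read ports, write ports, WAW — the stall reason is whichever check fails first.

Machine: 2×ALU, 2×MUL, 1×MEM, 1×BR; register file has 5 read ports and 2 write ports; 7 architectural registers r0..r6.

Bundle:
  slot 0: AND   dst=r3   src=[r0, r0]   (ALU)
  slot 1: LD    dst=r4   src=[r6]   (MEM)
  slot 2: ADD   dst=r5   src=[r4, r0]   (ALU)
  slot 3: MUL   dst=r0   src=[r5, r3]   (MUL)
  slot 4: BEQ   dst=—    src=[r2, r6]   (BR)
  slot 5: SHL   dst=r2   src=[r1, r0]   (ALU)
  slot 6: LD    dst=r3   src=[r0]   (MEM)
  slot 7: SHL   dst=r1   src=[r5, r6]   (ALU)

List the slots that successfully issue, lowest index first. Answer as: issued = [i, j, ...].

[0] ALU needs rd=1 wr=1: ok; after: ALU=1 MUL=2 MEM=1 BR=1, R=4, W=1
[1] MEM needs rd=1 wr=1: ok; after: ALU=1 MUL=2 MEM=0 BR=1, R=3, W=0
[2] ALU needs rd=2 wr=1: WR_PORT; after: ALU=1 MUL=2 MEM=0 BR=1, R=3, W=0
[3] MUL needs rd=2 wr=1: WR_PORT; after: ALU=1 MUL=2 MEM=0 BR=1, R=3, W=0
[4] BR needs rd=2 wr=0: ok; after: ALU=1 MUL=2 MEM=0 BR=0, R=1, W=0
[5] ALU needs rd=2 wr=1: RD_PORT; after: ALU=1 MUL=2 MEM=0 BR=0, R=1, W=0
[6] MEM needs rd=1 wr=1: FU; after: ALU=1 MUL=2 MEM=0 BR=0, R=1, W=0
[7] ALU needs rd=2 wr=1: RD_PORT; after: ALU=1 MUL=2 MEM=0 BR=0, R=1, W=0

issued = [0, 1, 4]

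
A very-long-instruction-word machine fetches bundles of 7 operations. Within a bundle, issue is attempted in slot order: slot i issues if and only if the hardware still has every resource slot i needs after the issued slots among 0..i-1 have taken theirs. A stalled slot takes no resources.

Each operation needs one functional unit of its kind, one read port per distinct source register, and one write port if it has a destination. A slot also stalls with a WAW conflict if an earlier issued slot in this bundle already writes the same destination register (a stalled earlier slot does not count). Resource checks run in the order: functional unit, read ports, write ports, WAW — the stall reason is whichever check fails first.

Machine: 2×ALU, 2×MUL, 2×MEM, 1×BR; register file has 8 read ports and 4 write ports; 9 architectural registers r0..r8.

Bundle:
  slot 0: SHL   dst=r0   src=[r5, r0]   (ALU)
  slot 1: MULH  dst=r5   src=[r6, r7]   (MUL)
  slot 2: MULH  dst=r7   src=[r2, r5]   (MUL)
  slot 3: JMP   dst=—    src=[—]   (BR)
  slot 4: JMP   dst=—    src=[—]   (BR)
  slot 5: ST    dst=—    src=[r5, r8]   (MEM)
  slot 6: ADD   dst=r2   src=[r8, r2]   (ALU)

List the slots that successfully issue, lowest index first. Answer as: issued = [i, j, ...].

slot 0 (ALU): ISSUE — free A1,Mu2,Ld2,B1 rp6 wp3
slot 1 (MUL): ISSUE — free A1,Mu1,Ld2,B1 rp4 wp2
slot 2 (MUL): ISSUE — free A1,Mu0,Ld2,B1 rp2 wp1
slot 3 (BR): ISSUE — free A1,Mu0,Ld2,B0 rp2 wp1
slot 4 (BR): stall FU — free A1,Mu0,Ld2,B0 rp2 wp1
slot 5 (MEM): ISSUE — free A1,Mu0,Ld1,B0 rp0 wp1
slot 6 (ALU): stall RD_PORT — free A1,Mu0,Ld1,B0 rp0 wp1

issued = [0, 1, 2, 3, 5]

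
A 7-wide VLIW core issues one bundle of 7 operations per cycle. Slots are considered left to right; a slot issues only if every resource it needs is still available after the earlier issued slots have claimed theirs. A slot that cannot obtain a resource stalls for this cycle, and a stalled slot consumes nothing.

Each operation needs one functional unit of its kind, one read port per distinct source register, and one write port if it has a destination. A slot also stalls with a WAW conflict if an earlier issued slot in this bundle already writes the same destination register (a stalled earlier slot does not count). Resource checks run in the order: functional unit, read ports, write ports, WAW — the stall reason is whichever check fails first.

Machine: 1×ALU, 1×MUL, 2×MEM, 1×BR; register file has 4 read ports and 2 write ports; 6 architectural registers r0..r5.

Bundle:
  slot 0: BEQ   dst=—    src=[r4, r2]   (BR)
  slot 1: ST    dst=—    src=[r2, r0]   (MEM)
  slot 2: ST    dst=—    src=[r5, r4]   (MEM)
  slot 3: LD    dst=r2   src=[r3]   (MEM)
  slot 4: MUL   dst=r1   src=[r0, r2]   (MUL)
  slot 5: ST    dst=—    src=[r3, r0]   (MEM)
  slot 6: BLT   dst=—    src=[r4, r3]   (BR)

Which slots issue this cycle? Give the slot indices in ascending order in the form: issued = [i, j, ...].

  0. BR ⇒ go  {1A/1Mu/2Ld/0B | 2r 2w}
  1. MEM ⇒ go  {1A/1Mu/1Ld/0B | 0r 2w}
  2. MEM ⇒ no(RD_PORT)  {1A/1Mu/1Ld/0B | 0r 2w}
  3. MEM→r2 ⇒ no(RD_PORT)  {1A/1Mu/1Ld/0B | 0r 2w}
  4. MUL→r1 ⇒ no(RD_PORT)  {1A/1Mu/1Ld/0B | 0r 2w}
  5. MEM ⇒ no(RD_PORT)  {1A/1Mu/1Ld/0B | 0r 2w}
  6. BR ⇒ no(FU)  {1A/1Mu/1Ld/0B | 0r 2w}

issued = [0, 1]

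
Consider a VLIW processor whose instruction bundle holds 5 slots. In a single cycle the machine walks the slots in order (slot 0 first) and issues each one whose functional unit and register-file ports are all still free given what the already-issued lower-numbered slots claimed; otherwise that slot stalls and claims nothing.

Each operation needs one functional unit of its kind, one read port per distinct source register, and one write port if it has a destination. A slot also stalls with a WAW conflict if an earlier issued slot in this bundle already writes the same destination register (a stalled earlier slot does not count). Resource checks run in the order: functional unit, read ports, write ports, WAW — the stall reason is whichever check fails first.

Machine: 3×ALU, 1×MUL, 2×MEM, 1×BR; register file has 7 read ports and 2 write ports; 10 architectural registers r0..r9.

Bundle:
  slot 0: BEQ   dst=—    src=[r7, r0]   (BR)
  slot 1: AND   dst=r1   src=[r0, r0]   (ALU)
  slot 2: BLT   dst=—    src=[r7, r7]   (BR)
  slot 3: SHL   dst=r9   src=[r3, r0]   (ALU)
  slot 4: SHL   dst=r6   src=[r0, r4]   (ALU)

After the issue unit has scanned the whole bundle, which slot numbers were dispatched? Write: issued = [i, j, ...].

(0) want 1×BR +2rd +0wr — yes → AL3|MU1|ME2|BR0|rd5|wr2
(1) want 1×ALU +1rd +1wr — yes → AL2|MU1|ME2|BR0|rd4|wr1
(2) want 1×BR +1rd +0wr — FU → AL2|MU1|ME2|BR0|rd4|wr1
(3) want 1×ALU +2rd +1wr — yes → AL1|MU1|ME2|BR0|rd2|wr0
(4) want 1×ALU +2rd +1wr — WR_PORT → AL1|MU1|ME2|BR0|rd2|wr0

issued = [0, 1, 3]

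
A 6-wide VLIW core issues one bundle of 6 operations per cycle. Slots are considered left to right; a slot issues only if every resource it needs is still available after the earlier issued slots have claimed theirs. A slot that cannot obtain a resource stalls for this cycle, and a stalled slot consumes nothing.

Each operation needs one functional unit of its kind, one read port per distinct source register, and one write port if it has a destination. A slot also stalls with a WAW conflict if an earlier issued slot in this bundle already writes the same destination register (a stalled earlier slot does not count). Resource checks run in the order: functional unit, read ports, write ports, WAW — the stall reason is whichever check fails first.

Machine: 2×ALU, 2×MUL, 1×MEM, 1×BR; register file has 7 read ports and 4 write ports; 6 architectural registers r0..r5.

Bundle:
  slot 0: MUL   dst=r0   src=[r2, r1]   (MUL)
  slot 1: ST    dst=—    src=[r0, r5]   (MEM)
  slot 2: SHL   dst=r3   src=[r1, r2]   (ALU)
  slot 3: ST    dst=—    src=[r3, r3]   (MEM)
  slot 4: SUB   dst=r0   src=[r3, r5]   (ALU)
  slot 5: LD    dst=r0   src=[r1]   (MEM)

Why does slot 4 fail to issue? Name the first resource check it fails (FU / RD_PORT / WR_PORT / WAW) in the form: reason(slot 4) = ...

#0 MUL src=r2,r1 dispatched  <A:2 Mu:1 Ld:1 B:1 rd:5 wr:3>
#1 MEM src=r0,r5 dispatched  <A:2 Mu:1 Ld:0 B:1 rd:3 wr:3>
#2 ALU src=r1,r2 dispatched  <A:1 Mu:1 Ld:0 B:1 rd:1 wr:2>
#3 MEM src=r3,r3 held:FU  <A:1 Mu:1 Ld:0 B:1 rd:1 wr:2>
#4 ALU src=r3,r5 held:RD_PORT  <A:1 Mu:1 Ld:0 B:1 rd:1 wr:2>
#5 MEM src=r1 held:FU  <A:1 Mu:1 Ld:0 B:1 rd:1 wr:2>

reason(slot 4) = RD_PORT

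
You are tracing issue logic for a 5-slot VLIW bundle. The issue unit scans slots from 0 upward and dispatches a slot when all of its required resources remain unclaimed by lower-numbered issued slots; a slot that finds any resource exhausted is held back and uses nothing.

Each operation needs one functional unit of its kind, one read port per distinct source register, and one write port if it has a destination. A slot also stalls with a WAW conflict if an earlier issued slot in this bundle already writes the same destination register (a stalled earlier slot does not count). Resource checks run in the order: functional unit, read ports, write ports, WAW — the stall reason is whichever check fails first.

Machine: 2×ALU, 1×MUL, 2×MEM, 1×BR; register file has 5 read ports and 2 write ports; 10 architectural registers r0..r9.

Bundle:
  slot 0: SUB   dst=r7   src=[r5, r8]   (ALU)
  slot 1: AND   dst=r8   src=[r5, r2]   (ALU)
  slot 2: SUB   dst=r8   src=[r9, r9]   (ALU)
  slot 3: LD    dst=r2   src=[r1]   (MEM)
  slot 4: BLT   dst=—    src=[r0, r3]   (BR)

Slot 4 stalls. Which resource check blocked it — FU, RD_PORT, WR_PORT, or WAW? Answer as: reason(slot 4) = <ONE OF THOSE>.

reason(slot 4) = RD_PORT

(0) want 1×ALU +2rd +1wr — yes → AL1|MU1|ME2|BR1|rd3|wr1
(1) want 1×ALU +2rd +1wr — yes → AL0|MU1|ME2|BR1|rd1|wr0
(2) want 1×ALU +1rd +1wr — FU → AL0|MU1|ME2|BR1|rd1|wr0
(3) want 1×MEM +1rd +1wr — WR_PORT → AL0|MU1|ME2|BR1|rd1|wr0
(4) want 1×BR +2rd +0wr — RD_PORT → AL0|MU1|ME2|BR1|rd1|wr0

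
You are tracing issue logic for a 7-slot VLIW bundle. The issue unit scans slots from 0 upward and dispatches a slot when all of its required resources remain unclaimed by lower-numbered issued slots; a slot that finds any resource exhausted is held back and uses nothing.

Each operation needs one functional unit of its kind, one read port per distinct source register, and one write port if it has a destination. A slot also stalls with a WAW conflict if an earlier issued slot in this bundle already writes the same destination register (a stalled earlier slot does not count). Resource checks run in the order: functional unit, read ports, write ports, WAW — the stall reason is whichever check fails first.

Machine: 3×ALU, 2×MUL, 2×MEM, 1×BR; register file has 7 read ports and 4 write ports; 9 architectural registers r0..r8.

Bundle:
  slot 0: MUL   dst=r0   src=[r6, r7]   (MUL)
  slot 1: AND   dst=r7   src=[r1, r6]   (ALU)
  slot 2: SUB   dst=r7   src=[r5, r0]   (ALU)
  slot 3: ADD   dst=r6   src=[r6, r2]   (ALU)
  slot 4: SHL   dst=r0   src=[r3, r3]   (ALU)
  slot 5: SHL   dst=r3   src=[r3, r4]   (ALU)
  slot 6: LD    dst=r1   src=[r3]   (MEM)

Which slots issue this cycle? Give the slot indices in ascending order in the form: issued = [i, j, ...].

(0) want 1×MUL +2rd +1wr — yes → AL3|MU1|ME2|BR1|rd5|wr3
(1) want 1×ALU +2rd +1wr — yes → AL2|MU1|ME2|BR1|rd3|wr2
(2) want 1×ALU +2rd +1wr — WAW → AL2|MU1|ME2|BR1|rd3|wr2
(3) want 1×ALU +2rd +1wr — yes → AL1|MU1|ME2|BR1|rd1|wr1
(4) want 1×ALU +1rd +1wr — WAW → AL1|MU1|ME2|BR1|rd1|wr1
(5) want 1×ALU +2rd +1wr — RD_PORT → AL1|MU1|ME2|BR1|rd1|wr1
(6) want 1×MEM +1rd +1wr — yes → AL1|MU1|ME1|BR1|rd0|wr0

issued = [0, 1, 3, 6]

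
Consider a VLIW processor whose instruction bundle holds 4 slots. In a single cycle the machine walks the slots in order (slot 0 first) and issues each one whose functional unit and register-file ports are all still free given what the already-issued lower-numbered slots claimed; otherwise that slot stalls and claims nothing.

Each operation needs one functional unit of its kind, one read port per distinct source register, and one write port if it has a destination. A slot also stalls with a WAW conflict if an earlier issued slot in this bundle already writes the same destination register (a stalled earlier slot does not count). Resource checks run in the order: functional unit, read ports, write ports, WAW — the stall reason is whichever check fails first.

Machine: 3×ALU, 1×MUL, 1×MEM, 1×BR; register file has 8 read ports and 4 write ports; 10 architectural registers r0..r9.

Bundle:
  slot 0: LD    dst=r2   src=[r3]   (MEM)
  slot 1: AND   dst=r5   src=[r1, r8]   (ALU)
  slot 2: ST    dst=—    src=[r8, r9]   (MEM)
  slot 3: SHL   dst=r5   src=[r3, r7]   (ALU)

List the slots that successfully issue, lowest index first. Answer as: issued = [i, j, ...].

slot 0 (MEM): ISSUE — free A3,Mu1,Ld0,B1 rp7 wp3
slot 1 (ALU): ISSUE — free A2,Mu1,Ld0,B1 rp5 wp2
slot 2 (MEM): stall FU — free A2,Mu1,Ld0,B1 rp5 wp2
slot 3 (ALU): stall WAW — free A2,Mu1,Ld0,B1 rp5 wp2

issued = [0, 1]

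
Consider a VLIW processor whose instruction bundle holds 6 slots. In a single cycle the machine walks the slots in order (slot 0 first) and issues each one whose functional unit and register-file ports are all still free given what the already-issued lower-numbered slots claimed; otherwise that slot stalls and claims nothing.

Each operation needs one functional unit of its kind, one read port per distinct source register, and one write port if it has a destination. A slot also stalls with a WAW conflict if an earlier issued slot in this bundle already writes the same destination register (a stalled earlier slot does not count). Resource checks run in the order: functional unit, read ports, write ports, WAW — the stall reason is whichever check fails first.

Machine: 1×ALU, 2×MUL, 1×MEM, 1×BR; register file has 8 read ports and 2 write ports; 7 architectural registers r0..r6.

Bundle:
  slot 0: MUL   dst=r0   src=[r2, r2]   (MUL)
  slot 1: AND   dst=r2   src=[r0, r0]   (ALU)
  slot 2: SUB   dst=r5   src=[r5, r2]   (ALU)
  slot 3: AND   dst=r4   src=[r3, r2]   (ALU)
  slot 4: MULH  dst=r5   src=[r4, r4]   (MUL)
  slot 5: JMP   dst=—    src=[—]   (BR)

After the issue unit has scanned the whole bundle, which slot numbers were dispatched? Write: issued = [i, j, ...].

issued = [0, 1, 5]

[0] MUL needs rd=1 wr=1: ok; after: ALU=1 MUL=1 MEM=1 BR=1, R=7, W=1
[1] ALU needs rd=1 wr=1: ok; after: ALU=0 MUL=1 MEM=1 BR=1, R=6, W=0
[2] ALU needs rd=2 wr=1: FU; after: ALU=0 MUL=1 MEM=1 BR=1, R=6, W=0
[3] ALU needs rd=2 wr=1: FU; after: ALU=0 MUL=1 MEM=1 BR=1, R=6, W=0
[4] MUL needs rd=1 wr=1: WR_PORT; after: ALU=0 MUL=1 MEM=1 BR=1, R=6, W=0
[5] BR needs rd=0 wr=0: ok; after: ALU=0 MUL=1 MEM=1 BR=0, R=6, W=0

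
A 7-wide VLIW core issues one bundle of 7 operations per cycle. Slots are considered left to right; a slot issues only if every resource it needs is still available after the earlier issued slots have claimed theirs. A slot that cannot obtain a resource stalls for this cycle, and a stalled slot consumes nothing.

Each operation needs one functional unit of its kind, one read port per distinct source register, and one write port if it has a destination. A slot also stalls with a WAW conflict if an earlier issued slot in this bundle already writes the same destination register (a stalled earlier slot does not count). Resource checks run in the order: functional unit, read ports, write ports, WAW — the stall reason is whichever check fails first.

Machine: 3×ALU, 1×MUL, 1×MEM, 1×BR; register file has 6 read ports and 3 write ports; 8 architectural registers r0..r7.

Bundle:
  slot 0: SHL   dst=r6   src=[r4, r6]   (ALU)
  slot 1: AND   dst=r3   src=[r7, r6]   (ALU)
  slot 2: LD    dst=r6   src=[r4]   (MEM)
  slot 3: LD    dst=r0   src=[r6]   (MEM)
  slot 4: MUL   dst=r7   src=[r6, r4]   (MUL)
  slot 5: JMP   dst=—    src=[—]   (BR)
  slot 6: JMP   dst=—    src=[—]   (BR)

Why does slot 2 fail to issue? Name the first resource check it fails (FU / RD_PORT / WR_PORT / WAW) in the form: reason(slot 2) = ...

reason(slot 2) = WAW

slot 0 (ALU): ISSUE — free A2,Mu1,Ld1,B1 rp4 wp2
slot 1 (ALU): ISSUE — free A1,Mu1,Ld1,B1 rp2 wp1
slot 2 (MEM): stall WAW — free A1,Mu1,Ld1,B1 rp2 wp1
slot 3 (MEM): ISSUE — free A1,Mu1,Ld0,B1 rp1 wp0
slot 4 (MUL): stall RD_PORT — free A1,Mu1,Ld0,B1 rp1 wp0
slot 5 (BR): ISSUE — free A1,Mu1,Ld0,B0 rp1 wp0
slot 6 (BR): stall FU — free A1,Mu1,Ld0,B0 rp1 wp0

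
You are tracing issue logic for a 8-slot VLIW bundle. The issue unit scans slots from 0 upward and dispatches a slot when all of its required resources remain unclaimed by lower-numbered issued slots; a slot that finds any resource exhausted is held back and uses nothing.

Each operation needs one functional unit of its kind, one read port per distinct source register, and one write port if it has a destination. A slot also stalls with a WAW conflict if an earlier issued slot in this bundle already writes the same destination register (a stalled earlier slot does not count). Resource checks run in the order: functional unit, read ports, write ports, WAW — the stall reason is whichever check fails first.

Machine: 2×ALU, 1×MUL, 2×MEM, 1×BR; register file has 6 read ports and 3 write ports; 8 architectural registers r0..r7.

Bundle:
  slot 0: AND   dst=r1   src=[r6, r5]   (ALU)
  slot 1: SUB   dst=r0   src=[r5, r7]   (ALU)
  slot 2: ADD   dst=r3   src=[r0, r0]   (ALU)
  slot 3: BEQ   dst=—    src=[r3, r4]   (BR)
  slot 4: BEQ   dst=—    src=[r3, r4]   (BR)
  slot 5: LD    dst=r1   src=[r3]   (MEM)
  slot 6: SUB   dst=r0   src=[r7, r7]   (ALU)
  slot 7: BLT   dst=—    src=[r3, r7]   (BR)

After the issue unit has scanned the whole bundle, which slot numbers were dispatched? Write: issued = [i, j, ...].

  0. ALU→r1 ⇒ go  {1A/1Mu/2Ld/1B | 4r 2w}
  1. ALU→r0 ⇒ go  {0A/1Mu/2Ld/1B | 2r 1w}
  2. ALU→r3 ⇒ no(FU)  {0A/1Mu/2Ld/1B | 2r 1w}
  3. BR ⇒ go  {0A/1Mu/2Ld/0B | 0r 1w}
  4. BR ⇒ no(FU)  {0A/1Mu/2Ld/0B | 0r 1w}
  5. MEM→r1 ⇒ no(RD_PORT)  {0A/1Mu/2Ld/0B | 0r 1w}
  6. ALU→r0 ⇒ no(FU)  {0A/1Mu/2Ld/0B | 0r 1w}
  7. BR ⇒ no(FU)  {0A/1Mu/2Ld/0B | 0r 1w}

issued = [0, 1, 3]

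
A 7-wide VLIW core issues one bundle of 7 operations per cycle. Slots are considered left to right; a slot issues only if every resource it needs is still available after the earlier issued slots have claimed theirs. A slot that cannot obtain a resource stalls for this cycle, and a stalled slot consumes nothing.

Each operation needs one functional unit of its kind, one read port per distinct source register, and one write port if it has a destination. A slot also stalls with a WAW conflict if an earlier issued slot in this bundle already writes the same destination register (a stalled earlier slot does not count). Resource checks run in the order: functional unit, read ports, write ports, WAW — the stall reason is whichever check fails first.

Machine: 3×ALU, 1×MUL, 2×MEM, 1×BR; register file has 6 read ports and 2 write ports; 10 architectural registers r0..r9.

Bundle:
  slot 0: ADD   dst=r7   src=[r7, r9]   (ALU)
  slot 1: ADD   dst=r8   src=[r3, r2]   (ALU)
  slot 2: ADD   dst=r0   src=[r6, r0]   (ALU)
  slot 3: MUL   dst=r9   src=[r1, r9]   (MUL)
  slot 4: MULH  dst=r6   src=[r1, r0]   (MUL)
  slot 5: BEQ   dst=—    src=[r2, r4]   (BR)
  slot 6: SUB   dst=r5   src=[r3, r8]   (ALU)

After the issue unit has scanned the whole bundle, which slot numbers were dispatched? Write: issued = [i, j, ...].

slot 0 (ALU): ISSUE — free A2,Mu1,Ld2,B1 rp4 wp1
slot 1 (ALU): ISSUE — free A1,Mu1,Ld2,B1 rp2 wp0
slot 2 (ALU): stall WR_PORT — free A1,Mu1,Ld2,B1 rp2 wp0
slot 3 (MUL): stall WR_PORT — free A1,Mu1,Ld2,B1 rp2 wp0
slot 4 (MUL): stall WR_PORT — free A1,Mu1,Ld2,B1 rp2 wp0
slot 5 (BR): ISSUE — free A1,Mu1,Ld2,B0 rp0 wp0
slot 6 (ALU): stall RD_PORT — free A1,Mu1,Ld2,B0 rp0 wp0

issued = [0, 1, 5]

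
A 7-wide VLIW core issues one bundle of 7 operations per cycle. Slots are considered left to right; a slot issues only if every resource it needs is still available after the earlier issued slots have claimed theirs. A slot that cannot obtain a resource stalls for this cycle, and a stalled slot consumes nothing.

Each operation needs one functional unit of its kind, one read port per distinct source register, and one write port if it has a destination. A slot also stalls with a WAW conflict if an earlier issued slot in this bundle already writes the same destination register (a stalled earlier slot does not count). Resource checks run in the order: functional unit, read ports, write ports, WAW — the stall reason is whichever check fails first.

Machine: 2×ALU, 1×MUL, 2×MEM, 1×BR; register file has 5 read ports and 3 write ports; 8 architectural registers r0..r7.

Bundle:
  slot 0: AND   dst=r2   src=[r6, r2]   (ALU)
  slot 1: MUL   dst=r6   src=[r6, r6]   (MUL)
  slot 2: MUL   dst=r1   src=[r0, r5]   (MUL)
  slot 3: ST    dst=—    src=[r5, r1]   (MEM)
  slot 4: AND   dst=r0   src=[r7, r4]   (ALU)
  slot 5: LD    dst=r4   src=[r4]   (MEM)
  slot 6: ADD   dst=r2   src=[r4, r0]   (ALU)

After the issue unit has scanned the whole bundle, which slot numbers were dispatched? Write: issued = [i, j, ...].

slot 0 (ALU): ISSUE — free A1,Mu1,Ld2,B1 rp3 wp2
slot 1 (MUL): ISSUE — free A1,Mu0,Ld2,B1 rp2 wp1
slot 2 (MUL): stall FU — free A1,Mu0,Ld2,B1 rp2 wp1
slot 3 (MEM): ISSUE — free A1,Mu0,Ld1,B1 rp0 wp1
slot 4 (ALU): stall RD_PORT — free A1,Mu0,Ld1,B1 rp0 wp1
slot 5 (MEM): stall RD_PORT — free A1,Mu0,Ld1,B1 rp0 wp1
slot 6 (ALU): stall RD_PORT — free A1,Mu0,Ld1,B1 rp0 wp1

issued = [0, 1, 3]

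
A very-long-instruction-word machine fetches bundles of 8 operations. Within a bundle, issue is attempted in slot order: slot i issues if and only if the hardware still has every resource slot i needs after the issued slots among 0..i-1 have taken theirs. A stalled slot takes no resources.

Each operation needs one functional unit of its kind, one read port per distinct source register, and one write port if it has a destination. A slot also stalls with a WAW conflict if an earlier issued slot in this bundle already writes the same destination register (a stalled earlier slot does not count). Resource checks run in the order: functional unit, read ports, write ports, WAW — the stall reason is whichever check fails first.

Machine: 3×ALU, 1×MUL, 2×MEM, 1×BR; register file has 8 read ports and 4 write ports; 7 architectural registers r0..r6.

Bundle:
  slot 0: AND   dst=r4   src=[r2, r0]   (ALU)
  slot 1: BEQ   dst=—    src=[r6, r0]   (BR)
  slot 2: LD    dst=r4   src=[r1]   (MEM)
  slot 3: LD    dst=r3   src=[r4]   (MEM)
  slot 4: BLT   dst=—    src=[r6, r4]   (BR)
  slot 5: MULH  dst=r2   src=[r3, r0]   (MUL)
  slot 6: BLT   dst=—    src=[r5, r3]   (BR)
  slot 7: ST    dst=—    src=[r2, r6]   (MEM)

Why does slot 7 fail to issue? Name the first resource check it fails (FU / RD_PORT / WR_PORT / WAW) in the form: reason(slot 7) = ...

reason(slot 7) = RD_PORT

[0] ALU needs rd=2 wr=1: ok; after: ALU=2 MUL=1 MEM=2 BR=1, R=6, W=3
[1] BR needs rd=2 wr=0: ok; after: ALU=2 MUL=1 MEM=2 BR=0, R=4, W=3
[2] MEM needs rd=1 wr=1: WAW; after: ALU=2 MUL=1 MEM=2 BR=0, R=4, W=3
[3] MEM needs rd=1 wr=1: ok; after: ALU=2 MUL=1 MEM=1 BR=0, R=3, W=2
[4] BR needs rd=2 wr=0: FU; after: ALU=2 MUL=1 MEM=1 BR=0, R=3, W=2
[5] MUL needs rd=2 wr=1: ok; after: ALU=2 MUL=0 MEM=1 BR=0, R=1, W=1
[6] BR needs rd=2 wr=0: FU; after: ALU=2 MUL=0 MEM=1 BR=0, R=1, W=1
[7] MEM needs rd=2 wr=0: RD_PORT; after: ALU=2 MUL=0 MEM=1 BR=0, R=1, W=1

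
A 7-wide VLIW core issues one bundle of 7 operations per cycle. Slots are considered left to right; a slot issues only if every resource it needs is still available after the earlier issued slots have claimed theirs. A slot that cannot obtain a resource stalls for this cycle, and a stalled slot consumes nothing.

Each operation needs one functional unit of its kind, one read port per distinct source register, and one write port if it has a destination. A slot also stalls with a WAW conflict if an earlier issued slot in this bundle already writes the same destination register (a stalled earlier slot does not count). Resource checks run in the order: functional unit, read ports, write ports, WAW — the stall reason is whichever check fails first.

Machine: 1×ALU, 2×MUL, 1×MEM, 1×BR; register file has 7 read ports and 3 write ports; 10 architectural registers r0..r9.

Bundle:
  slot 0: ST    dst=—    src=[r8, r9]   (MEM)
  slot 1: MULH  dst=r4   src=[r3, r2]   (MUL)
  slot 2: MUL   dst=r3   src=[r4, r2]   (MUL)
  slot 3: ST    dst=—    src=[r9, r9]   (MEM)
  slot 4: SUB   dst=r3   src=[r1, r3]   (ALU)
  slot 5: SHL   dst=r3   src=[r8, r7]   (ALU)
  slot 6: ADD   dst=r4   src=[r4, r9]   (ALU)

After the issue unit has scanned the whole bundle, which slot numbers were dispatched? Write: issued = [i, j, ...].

[0] MEM needs rd=2 wr=0: ok; after: ALU=1 MUL=2 MEM=0 BR=1, R=5, W=3
[1] MUL needs rd=2 wr=1: ok; after: ALU=1 MUL=1 MEM=0 BR=1, R=3, W=2
[2] MUL needs rd=2 wr=1: ok; after: ALU=1 MUL=0 MEM=0 BR=1, R=1, W=1
[3] MEM needs rd=1 wr=0: FU; after: ALU=1 MUL=0 MEM=0 BR=1, R=1, W=1
[4] ALU needs rd=2 wr=1: RD_PORT; after: ALU=1 MUL=0 MEM=0 BR=1, R=1, W=1
[5] ALU needs rd=2 wr=1: RD_PORT; after: ALU=1 MUL=0 MEM=0 BR=1, R=1, W=1
[6] ALU needs rd=2 wr=1: RD_PORT; after: ALU=1 MUL=0 MEM=0 BR=1, R=1, W=1

issued = [0, 1, 2]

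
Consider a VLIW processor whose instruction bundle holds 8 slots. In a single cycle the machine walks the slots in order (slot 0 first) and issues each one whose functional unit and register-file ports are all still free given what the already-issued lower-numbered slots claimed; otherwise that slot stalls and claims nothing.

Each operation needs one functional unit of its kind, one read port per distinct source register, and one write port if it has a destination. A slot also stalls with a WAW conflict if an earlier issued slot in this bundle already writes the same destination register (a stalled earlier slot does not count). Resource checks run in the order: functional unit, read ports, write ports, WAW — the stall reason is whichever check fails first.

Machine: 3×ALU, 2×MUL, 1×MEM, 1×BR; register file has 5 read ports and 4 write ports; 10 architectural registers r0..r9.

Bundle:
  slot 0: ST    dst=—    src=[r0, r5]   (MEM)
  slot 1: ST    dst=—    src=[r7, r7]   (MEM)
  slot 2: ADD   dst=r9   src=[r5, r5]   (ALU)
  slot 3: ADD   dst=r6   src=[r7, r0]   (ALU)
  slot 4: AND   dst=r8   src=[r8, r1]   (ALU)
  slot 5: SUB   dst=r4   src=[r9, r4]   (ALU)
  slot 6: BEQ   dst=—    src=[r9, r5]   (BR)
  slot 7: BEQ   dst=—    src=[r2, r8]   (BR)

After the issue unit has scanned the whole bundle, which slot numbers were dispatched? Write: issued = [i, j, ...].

slot 0 (MEM): ISSUE — free A3,Mu2,Ld0,B1 rp3 wp4
slot 1 (MEM): stall FU — free A3,Mu2,Ld0,B1 rp3 wp4
slot 2 (ALU): ISSUE — free A2,Mu2,Ld0,B1 rp2 wp3
slot 3 (ALU): ISSUE — free A1,Mu2,Ld0,B1 rp0 wp2
slot 4 (ALU): stall RD_PORT — free A1,Mu2,Ld0,B1 rp0 wp2
slot 5 (ALU): stall RD_PORT — free A1,Mu2,Ld0,B1 rp0 wp2
slot 6 (BR): stall RD_PORT — free A1,Mu2,Ld0,B1 rp0 wp2
slot 7 (BR): stall RD_PORT — free A1,Mu2,Ld0,B1 rp0 wp2

issued = [0, 2, 3]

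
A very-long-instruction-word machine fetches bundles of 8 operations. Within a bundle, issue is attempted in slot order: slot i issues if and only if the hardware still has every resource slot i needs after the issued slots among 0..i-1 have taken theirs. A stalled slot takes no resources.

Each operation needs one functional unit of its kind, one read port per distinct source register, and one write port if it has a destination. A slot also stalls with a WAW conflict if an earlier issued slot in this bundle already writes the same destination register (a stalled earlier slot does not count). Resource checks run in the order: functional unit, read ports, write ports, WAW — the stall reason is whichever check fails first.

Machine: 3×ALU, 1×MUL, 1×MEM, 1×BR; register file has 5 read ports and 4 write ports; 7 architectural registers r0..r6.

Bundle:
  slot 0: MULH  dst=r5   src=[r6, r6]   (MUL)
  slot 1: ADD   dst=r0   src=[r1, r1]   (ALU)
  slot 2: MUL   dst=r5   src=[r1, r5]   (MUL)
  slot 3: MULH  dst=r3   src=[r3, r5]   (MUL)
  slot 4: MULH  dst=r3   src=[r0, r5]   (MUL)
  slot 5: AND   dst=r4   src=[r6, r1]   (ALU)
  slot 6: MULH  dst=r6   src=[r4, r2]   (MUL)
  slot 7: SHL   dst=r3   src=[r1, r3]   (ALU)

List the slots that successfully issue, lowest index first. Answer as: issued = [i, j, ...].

issued = [0, 1, 5]

  0. MUL→r5 ⇒ go  {3A/0Mu/1Ld/1B | 4r 3w}
  1. ALU→r0 ⇒ go  {2A/0Mu/1Ld/1B | 3r 2w}
  2. MUL→r5 ⇒ no(FU)  {2A/0Mu/1Ld/1B | 3r 2w}
  3. MUL→r3 ⇒ no(FU)  {2A/0Mu/1Ld/1B | 3r 2w}
  4. MUL→r3 ⇒ no(FU)  {2A/0Mu/1Ld/1B | 3r 2w}
  5. ALU→r4 ⇒ go  {1A/0Mu/1Ld/1B | 1r 1w}
  6. MUL→r6 ⇒ no(FU)  {1A/0Mu/1Ld/1B | 1r 1w}
  7. ALU→r3 ⇒ no(RD_PORT)  {1A/0Mu/1Ld/1B | 1r 1w}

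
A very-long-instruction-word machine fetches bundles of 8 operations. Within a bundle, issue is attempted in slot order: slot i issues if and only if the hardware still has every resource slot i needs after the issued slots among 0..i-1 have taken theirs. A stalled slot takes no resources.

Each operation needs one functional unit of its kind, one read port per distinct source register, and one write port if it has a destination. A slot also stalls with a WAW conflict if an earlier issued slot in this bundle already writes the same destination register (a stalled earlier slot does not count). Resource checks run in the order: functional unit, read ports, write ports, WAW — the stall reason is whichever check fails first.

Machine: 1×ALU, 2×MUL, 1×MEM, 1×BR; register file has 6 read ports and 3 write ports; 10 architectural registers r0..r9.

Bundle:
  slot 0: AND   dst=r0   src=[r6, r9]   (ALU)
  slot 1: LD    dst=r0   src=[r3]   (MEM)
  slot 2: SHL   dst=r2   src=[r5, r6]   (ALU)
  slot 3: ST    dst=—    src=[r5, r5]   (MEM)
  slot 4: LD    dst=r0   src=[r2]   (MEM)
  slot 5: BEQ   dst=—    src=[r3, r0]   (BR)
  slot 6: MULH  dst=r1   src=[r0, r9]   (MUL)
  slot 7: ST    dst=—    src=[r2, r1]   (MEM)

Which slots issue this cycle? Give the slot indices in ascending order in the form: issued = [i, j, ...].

slot 0 (ALU): ISSUE — free A0,Mu2,Ld1,B1 rp4 wp2
slot 1 (MEM): stall WAW — free A0,Mu2,Ld1,B1 rp4 wp2
slot 2 (ALU): stall FU — free A0,Mu2,Ld1,B1 rp4 wp2
slot 3 (MEM): ISSUE — free A0,Mu2,Ld0,B1 rp3 wp2
slot 4 (MEM): stall FU — free A0,Mu2,Ld0,B1 rp3 wp2
slot 5 (BR): ISSUE — free A0,Mu2,Ld0,B0 rp1 wp2
slot 6 (MUL): stall RD_PORT — free A0,Mu2,Ld0,B0 rp1 wp2
slot 7 (MEM): stall FU — free A0,Mu2,Ld0,B0 rp1 wp2

issued = [0, 3, 5]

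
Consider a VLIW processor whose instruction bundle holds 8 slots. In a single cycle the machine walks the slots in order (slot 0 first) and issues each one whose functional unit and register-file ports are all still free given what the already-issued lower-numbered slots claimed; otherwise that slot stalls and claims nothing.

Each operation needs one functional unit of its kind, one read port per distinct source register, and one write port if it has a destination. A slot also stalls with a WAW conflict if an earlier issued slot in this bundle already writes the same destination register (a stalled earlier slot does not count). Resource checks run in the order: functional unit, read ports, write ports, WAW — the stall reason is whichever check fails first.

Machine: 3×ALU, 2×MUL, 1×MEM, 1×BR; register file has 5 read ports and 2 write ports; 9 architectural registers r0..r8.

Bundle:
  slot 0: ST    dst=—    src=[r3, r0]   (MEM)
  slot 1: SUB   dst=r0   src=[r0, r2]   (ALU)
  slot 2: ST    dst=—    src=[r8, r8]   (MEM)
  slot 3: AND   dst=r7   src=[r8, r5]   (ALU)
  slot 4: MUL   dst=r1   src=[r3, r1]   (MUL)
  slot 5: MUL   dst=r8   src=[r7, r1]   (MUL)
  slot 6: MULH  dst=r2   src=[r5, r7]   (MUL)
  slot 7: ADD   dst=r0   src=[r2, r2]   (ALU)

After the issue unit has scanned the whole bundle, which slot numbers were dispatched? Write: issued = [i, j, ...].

[0] MEM needs rd=2 wr=0: ok; after: ALU=3 MUL=2 MEM=0 BR=1, R=3, W=2
[1] ALU needs rd=2 wr=1: ok; after: ALU=2 MUL=2 MEM=0 BR=1, R=1, W=1
[2] MEM needs rd=1 wr=0: FU; after: ALU=2 MUL=2 MEM=0 BR=1, R=1, W=1
[3] ALU needs rd=2 wr=1: RD_PORT; after: ALU=2 MUL=2 MEM=0 BR=1, R=1, W=1
[4] MUL needs rd=2 wr=1: RD_PORT; after: ALU=2 MUL=2 MEM=0 BR=1, R=1, W=1
[5] MUL needs rd=2 wr=1: RD_PORT; after: ALU=2 MUL=2 MEM=0 BR=1, R=1, W=1
[6] MUL needs rd=2 wr=1: RD_PORT; after: ALU=2 MUL=2 MEM=0 BR=1, R=1, W=1
[7] ALU needs rd=1 wr=1: WAW; after: ALU=2 MUL=2 MEM=0 BR=1, R=1, W=1

issued = [0, 1]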